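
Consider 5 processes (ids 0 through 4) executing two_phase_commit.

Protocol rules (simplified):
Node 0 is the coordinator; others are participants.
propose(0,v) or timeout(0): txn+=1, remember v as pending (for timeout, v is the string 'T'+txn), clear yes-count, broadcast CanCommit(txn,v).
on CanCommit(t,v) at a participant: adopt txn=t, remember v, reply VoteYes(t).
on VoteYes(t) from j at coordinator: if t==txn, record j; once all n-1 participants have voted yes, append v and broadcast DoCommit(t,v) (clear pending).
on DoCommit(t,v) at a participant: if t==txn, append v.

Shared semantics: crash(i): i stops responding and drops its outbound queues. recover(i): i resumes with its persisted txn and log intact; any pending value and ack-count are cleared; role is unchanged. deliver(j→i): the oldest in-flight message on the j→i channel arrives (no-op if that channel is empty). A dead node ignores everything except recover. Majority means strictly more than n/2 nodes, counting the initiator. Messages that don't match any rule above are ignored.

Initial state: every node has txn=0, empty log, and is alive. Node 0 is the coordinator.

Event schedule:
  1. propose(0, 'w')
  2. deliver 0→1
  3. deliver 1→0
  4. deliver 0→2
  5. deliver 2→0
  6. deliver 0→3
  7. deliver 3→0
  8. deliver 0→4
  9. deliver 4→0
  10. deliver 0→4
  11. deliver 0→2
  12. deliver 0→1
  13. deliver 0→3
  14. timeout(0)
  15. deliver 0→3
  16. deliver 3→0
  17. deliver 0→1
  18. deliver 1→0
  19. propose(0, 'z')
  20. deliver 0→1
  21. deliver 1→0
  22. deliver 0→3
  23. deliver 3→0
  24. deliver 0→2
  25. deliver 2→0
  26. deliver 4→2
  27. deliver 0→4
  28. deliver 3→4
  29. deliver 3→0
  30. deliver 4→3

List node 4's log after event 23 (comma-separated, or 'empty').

1. propose(0,'w'):  <0:coor t1 ->
2. deliver 0→1:  <1:part t1 ->
3. deliver 1→0:  nop
4. deliver 0→2:  <2:part t1 ->
5. deliver 2→0:  nop
6. deliver 0→3:  <3:part t1 ->
7. deliver 3→0:  nop
8. deliver 0→4:  <4:part t1 ->
9. deliver 4→0:  <0:coor t1 w>
10. deliver 0→4:  <4:part t1 w>
11. deliver 0→2:  <2:part t1 w>
12. deliver 0→1:  <1:part t1 w>
13. deliver 0→3:  <3:part t1 w>
14. timeout(0):  <0:coor t2 w>
15. deliver 0→3:  <3:part t2 w>
16. deliver 3→0:  nop
17. deliver 0→1:  <1:part t2 w>
18. deliver 1→0:  nop
19. propose(0,'z'):  <0:coor t3 w>
20. deliver 0→1:  <1:part t3 w>
21. deliver 1→0:  nop
22. deliver 0→3:  <3:part t3 w>
23. deliver 3→0:  nop

w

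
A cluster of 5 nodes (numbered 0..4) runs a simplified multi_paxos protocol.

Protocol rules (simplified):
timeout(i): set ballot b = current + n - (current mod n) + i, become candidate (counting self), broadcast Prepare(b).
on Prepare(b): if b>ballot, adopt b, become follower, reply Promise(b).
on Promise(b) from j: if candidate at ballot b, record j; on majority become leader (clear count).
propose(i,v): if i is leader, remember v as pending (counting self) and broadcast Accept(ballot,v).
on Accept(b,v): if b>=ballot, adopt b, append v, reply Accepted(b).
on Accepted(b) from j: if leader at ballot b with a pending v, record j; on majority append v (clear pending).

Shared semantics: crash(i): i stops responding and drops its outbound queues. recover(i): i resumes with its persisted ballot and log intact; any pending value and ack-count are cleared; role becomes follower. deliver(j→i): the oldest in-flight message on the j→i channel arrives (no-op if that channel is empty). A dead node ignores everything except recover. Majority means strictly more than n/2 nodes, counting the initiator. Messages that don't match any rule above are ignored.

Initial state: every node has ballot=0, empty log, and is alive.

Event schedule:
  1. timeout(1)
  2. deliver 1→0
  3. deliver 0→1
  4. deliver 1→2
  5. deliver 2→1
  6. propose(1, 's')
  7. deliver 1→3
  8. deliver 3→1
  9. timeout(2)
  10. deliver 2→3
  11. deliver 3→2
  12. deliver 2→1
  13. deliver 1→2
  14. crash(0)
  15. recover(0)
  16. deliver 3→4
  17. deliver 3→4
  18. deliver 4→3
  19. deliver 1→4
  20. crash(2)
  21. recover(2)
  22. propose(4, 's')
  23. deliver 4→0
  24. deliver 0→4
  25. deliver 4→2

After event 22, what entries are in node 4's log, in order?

step 1 timeout(1): 1={cand,b=6,log=-}
step 2 deliver 1→0: 0={foll,b=6,log=-}
step 3 deliver 0→1: —
step 4 deliver 1→2: 2={foll,b=6,log=-}
step 5 deliver 2→1: 1={lead,b=6,log=-}
step 6 propose(1,'s'): —
step 7 deliver 1→3: 3={foll,b=6,log=-}
step 8 deliver 3→1: —
step 9 timeout(2): 2={cand,b=12,log=-}
step 10 deliver 2→3: 3={foll,b=12,log=-}
step 11 deliver 3→2: —
step 12 deliver 2→1: 1={foll,b=12,log=-}
step 13 deliver 1→2: —
step 14 crash(0): 0={✗foll,b=6,log=-}
step 15 recover(0): 0={foll,b=6,log=-}
step 16 deliver 3→4: —
step 17 deliver 3→4: —
step 18 deliver 4→3: —
step 19 deliver 1→4: 4={foll,b=6,log=-}
step 20 crash(2): 2={✗cand,b=12,log=-}
step 21 recover(2): 2={foll,b=12,log=-}
step 22 propose(4,'s'): —

empty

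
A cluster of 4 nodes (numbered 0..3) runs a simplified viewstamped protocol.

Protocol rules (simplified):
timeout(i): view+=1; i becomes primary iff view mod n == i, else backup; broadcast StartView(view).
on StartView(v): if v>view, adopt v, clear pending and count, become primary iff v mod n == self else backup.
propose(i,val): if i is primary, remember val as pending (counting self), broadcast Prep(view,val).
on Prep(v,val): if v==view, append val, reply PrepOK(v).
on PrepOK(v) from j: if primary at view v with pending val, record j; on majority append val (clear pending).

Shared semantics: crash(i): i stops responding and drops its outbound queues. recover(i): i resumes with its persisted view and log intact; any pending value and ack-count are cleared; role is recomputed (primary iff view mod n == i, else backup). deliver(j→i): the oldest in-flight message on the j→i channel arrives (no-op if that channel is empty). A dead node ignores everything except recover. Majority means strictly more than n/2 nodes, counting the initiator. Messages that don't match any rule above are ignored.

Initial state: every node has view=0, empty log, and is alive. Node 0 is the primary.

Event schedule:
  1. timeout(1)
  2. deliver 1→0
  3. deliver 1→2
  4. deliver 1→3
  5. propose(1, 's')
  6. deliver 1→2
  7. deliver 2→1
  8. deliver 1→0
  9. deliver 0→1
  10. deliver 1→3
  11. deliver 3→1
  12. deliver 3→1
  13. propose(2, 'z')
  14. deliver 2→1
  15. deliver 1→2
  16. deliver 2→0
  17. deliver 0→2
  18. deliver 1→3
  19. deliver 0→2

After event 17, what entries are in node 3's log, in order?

1. timeout(1):  <1:prim v1 ->
2. deliver 1→0:  <0:back v1 ->
3. deliver 1→2:  <2:back v1 ->
4. deliver 1→3:  <3:back v1 ->
5. propose(1,'s'):  nop
6. deliver 1→2:  <2:back v1 s>
7. deliver 2→1:  nop
8. deliver 1→0:  <0:back v1 s>
9. deliver 0→1:  <1:prim v1 s>
10. deliver 1→3:  <3:back v1 s>
11. deliver 3→1:  nop
12. deliver 3→1:  nop
13. propose(2,'z'):  nop
14. deliver 2→1:  nop
15. deliver 1→2:  nop
16. deliver 2→0:  nop
17. deliver 0→2:  nop

s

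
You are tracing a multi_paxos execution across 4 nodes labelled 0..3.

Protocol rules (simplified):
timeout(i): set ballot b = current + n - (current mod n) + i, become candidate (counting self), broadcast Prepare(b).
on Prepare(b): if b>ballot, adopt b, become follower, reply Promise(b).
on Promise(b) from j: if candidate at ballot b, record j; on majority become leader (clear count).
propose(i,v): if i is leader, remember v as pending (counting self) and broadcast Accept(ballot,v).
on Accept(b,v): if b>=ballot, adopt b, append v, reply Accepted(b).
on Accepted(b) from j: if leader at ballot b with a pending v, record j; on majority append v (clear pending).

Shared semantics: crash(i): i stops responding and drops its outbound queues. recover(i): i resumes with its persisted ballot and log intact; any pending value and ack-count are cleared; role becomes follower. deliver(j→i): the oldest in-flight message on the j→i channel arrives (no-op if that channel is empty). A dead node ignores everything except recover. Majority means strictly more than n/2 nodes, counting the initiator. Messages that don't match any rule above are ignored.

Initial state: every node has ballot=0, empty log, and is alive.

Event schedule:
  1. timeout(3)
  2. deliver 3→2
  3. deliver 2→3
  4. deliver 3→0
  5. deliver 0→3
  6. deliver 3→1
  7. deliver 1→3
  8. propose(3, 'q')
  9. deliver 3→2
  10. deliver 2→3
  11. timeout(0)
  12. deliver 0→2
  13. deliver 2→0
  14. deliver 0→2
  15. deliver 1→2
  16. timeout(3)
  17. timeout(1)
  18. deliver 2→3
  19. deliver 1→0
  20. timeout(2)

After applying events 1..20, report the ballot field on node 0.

9

e1 timeout(3): 3[cand,b=7,-]
e2 deliver 3→2: 2[foll,b=7,-]
e3 deliver 2→3: ·
e4 deliver 3→0: 0[foll,b=7,-]
e5 deliver 0→3: 3[lead,b=7,-]
e6 deliver 3→1: 1[foll,b=7,-]
e7 deliver 1→3: ·
e8 propose(3,'q'): ·
e9 deliver 3→2: 2[foll,b=7,q]
e10 deliver 2→3: ·
e11 timeout(0): 0[cand,b=8,-]
e12 deliver 0→2: 2[foll,b=8,q]
e13 deliver 2→0: ·
e14 deliver 0→2: ·
e15 deliver 1→2: ·
e16 timeout(3): 3[cand,b=11,-]
e17 timeout(1): 1[cand,b=9,-]
e18 deliver 2→3: ·
e19 deliver 1→0: 0[foll,b=9,-]
e20 timeout(2): 2[cand,b=14,q]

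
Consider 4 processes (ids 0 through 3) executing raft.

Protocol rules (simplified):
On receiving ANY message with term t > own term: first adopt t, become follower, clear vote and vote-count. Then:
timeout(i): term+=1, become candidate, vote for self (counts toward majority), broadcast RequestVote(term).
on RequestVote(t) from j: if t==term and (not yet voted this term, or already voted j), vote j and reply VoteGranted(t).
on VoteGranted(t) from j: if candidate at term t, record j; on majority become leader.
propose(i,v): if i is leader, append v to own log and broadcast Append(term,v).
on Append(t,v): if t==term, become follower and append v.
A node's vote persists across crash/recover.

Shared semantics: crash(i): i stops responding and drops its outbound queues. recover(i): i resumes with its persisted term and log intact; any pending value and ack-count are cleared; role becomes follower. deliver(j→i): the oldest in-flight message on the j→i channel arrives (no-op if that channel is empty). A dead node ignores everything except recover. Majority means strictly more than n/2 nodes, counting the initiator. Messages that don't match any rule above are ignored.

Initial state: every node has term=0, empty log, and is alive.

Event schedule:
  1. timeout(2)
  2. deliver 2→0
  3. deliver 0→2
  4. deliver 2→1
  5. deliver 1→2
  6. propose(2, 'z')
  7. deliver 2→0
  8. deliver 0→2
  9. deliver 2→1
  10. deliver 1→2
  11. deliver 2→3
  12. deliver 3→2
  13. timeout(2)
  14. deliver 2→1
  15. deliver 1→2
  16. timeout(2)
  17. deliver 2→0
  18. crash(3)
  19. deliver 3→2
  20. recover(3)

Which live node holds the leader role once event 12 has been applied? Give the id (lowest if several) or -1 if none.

e1 timeout(2): 2[cand,t=1,-]
e2 deliver 2→0: 0[foll,t=1,-]
e3 deliver 0→2: ·
e4 deliver 2→1: 1[foll,t=1,-]
e5 deliver 1→2: 2[lead,t=1,-]
e6 propose(2,'z'): 2[lead,t=1,z]
e7 deliver 2→0: 0[foll,t=1,z]
e8 deliver 0→2: ·
e9 deliver 2→1: 1[foll,t=1,z]
e10 deliver 1→2: ·
e11 deliver 2→3: 3[foll,t=1,-]
e12 deliver 3→2: ·

2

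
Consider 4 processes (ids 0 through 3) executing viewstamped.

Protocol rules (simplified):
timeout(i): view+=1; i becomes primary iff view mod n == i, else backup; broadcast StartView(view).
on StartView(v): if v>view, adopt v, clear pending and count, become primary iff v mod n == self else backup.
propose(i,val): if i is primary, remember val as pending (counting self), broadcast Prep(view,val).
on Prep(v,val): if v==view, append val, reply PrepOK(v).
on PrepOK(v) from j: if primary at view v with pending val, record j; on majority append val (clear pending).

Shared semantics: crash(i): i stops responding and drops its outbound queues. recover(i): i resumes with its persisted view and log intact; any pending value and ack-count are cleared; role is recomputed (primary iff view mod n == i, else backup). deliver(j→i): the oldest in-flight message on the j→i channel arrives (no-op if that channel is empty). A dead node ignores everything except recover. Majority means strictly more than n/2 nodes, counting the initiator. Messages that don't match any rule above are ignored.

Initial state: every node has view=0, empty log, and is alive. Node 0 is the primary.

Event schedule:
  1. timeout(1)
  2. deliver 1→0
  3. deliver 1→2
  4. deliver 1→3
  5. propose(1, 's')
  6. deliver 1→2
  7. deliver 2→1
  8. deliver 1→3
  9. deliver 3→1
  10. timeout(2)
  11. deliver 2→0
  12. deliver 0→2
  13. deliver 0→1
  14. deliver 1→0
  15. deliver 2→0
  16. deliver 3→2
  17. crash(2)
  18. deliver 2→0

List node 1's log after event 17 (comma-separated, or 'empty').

after 1 — timeout(1): n1:prim/v1/[-]
after 2 — deliver 1→0: n0:back/v1/[-]
after 3 — deliver 1→2: n2:back/v1/[-]
after 4 — deliver 1→3: n3:back/v1/[-]
after 5 — propose(1,'s'): ·
after 6 — deliver 1→2: n2:back/v1/[s]
after 7 — deliver 2→1: ·
after 8 — deliver 1→3: n3:back/v1/[s]
after 9 — deliver 3→1: n1:prim/v1/[s]
after 10 — timeout(2): n2:prim/v2/[s]
after 11 — deliver 2→0: n0:back/v2/[-]
after 12 — deliver 0→2: ·
after 13 — deliver 0→1: ·
after 14 — deliver 1→0: ·
after 15 — deliver 2→0: ·
after 16 — deliver 3→2: ·
after 17 — crash(2): n2:✗prim/v2/[s]

s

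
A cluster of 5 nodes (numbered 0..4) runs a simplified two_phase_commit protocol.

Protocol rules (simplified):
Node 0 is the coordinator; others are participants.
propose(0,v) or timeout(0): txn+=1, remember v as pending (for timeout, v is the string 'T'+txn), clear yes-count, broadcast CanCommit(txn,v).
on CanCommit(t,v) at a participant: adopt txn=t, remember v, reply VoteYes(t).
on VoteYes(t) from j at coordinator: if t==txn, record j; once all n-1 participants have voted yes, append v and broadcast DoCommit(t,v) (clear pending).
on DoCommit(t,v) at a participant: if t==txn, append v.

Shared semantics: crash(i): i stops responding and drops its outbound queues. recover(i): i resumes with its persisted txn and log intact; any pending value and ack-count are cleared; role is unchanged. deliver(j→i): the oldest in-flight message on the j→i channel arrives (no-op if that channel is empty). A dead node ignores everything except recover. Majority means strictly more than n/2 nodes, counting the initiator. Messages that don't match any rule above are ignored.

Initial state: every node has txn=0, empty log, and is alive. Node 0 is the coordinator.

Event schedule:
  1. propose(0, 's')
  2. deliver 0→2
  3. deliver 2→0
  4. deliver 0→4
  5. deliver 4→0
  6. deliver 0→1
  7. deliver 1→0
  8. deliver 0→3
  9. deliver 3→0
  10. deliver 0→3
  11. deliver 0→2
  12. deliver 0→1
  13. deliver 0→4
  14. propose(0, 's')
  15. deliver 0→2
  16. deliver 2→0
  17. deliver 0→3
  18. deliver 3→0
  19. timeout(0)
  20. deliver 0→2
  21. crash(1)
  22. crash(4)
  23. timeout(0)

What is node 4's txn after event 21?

1

after 1 — propose(0,'s'): n0:coor/t1/[-]
after 2 — deliver 0→2: n2:part/t1/[-]
after 3 — deliver 2→0: ·
after 4 — deliver 0→4: n4:part/t1/[-]
after 5 — deliver 4→0: ·
after 6 — deliver 0→1: n1:part/t1/[-]
after 7 — deliver 1→0: ·
after 8 — deliver 0→3: n3:part/t1/[-]
after 9 — deliver 3→0: n0:coor/t1/[s]
after 10 — deliver 0→3: n3:part/t1/[s]
after 11 — deliver 0→2: n2:part/t1/[s]
after 12 — deliver 0→1: n1:part/t1/[s]
after 13 — deliver 0→4: n4:part/t1/[s]
after 14 — propose(0,'s'): n0:coor/t2/[s]
after 15 — deliver 0→2: n2:part/t2/[s]
after 16 — deliver 2→0: ·
after 17 — deliver 0→3: n3:part/t2/[s]
after 18 — deliver 3→0: ·
after 19 — timeout(0): n0:coor/t3/[s]
after 20 — deliver 0→2: n2:part/t3/[s]
after 21 — crash(1): n1:✗part/t1/[s]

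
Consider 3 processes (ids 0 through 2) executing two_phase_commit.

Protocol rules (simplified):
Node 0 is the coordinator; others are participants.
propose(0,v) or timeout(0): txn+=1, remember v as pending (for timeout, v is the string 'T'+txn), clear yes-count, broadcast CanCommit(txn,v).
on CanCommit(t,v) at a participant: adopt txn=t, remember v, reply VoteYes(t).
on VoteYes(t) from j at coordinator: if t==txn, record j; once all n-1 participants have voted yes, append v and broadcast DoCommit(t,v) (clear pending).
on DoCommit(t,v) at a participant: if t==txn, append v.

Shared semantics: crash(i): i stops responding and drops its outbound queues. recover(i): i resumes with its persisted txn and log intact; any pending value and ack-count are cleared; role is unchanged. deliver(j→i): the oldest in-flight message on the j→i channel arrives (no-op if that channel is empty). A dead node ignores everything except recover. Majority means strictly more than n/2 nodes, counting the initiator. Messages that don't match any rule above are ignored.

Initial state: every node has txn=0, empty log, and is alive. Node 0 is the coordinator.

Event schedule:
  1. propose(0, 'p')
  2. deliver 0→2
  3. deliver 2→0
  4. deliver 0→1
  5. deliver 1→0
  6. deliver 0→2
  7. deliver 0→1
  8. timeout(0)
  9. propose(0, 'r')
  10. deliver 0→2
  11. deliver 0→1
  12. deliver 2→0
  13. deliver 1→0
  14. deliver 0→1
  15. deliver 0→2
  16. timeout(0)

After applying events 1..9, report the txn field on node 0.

3

e1 propose(0,'p'): 0[coor,t=1,-]
e2 deliver 0→2: 2[part,t=1,-]
e3 deliver 2→0: ·
e4 deliver 0→1: 1[part,t=1,-]
e5 deliver 1→0: 0[coor,t=1,p]
e6 deliver 0→2: 2[part,t=1,p]
e7 deliver 0→1: 1[part,t=1,p]
e8 timeout(0): 0[coor,t=2,p]
e9 propose(0,'r'): 0[coor,t=3,p]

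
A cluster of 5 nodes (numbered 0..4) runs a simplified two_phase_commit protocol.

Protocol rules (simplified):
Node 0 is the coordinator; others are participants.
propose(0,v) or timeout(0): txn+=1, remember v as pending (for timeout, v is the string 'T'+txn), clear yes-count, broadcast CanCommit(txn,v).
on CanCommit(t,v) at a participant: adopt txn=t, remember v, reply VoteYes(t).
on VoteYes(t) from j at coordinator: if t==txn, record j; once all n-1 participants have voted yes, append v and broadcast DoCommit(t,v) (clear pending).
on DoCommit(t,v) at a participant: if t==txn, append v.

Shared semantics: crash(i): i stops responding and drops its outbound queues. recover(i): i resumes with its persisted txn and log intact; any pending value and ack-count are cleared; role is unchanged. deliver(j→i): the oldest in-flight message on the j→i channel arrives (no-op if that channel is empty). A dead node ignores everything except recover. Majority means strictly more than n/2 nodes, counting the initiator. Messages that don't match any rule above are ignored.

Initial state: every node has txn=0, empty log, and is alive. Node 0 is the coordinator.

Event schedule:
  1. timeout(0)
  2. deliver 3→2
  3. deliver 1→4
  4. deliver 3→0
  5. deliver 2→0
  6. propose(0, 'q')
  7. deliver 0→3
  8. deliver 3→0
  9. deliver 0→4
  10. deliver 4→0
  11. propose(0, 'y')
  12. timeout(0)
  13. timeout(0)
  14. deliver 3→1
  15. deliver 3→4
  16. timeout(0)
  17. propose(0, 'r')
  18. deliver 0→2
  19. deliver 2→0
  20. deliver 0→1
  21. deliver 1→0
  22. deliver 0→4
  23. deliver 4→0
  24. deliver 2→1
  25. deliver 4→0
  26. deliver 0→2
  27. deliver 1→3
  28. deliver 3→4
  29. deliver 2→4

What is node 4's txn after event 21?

step 1 timeout(0): 0={coor,t=1,log=-}
step 2 deliver 3→2: —
step 3 deliver 1→4: —
step 4 deliver 3→0: —
step 5 deliver 2→0: —
step 6 propose(0,'q'): 0={coor,t=2,log=-}
step 7 deliver 0→3: 3={part,t=1,log=-}
step 8 deliver 3→0: —
step 9 deliver 0→4: 4={part,t=1,log=-}
step 10 deliver 4→0: —
step 11 propose(0,'y'): 0={coor,t=3,log=-}
step 12 timeout(0): 0={coor,t=4,log=-}
step 13 timeout(0): 0={coor,t=5,log=-}
step 14 deliver 3→1: —
step 15 deliver 3→4: —
step 16 timeout(0): 0={coor,t=6,log=-}
step 17 propose(0,'r'): 0={coor,t=7,log=-}
step 18 deliver 0→2: 2={part,t=1,log=-}
step 19 deliver 2→0: —
step 20 deliver 0→1: 1={part,t=1,log=-}
step 21 deliver 1→0: —

1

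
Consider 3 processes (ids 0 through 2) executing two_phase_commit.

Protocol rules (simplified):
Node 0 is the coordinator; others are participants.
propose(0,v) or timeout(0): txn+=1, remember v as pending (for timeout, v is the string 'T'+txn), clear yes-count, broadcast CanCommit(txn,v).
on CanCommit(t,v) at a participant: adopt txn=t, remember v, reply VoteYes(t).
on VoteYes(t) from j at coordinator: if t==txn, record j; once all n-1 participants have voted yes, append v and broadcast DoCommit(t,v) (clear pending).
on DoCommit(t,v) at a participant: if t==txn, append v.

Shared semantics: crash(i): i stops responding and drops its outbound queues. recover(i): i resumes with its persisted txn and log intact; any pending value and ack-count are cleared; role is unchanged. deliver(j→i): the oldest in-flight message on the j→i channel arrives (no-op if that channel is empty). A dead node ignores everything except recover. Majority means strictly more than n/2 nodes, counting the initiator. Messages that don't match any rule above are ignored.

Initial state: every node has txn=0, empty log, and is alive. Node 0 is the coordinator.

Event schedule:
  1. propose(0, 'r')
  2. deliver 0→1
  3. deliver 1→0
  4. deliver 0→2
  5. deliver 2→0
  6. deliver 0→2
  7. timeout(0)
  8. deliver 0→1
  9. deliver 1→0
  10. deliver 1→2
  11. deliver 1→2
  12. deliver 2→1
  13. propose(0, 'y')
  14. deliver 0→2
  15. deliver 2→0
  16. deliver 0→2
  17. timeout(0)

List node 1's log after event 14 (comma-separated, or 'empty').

e1 propose(0,'r'): 0[coor,t=1,-]
e2 deliver 0→1: 1[part,t=1,-]
e3 deliver 1→0: ·
e4 deliver 0→2: 2[part,t=1,-]
e5 deliver 2→0: 0[coor,t=1,r]
e6 deliver 0→2: 2[part,t=1,r]
e7 timeout(0): 0[coor,t=2,r]
e8 deliver 0→1: 1[part,t=1,r]
e9 deliver 1→0: ·
e10 deliver 1→2: ·
e11 deliver 1→2: ·
e12 deliver 2→1: ·
e13 propose(0,'y'): 0[coor,t=3,r]
e14 deliver 0→2: 2[part,t=2,r]

r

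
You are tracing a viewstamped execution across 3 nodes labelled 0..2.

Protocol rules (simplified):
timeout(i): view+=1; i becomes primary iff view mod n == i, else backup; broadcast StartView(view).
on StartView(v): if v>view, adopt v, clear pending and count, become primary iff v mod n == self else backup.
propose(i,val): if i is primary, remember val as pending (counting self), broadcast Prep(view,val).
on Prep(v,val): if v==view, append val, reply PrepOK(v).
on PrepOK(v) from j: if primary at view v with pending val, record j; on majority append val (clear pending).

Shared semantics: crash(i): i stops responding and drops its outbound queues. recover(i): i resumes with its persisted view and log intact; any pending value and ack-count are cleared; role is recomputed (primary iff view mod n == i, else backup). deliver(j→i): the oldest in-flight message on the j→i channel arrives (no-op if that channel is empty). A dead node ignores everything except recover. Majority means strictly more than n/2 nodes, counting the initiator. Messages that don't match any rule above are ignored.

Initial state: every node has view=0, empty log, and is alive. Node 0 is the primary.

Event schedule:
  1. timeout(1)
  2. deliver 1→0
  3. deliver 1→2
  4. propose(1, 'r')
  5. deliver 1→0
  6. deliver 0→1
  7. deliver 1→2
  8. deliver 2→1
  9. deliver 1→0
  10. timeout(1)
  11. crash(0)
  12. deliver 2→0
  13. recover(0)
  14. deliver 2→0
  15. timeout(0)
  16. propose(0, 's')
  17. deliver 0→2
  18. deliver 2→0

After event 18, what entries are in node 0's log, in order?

1. timeout(1):  <1:prim v1 ->
2. deliver 1→0:  <0:back v1 ->
3. deliver 1→2:  <2:back v1 ->
4. propose(1,'r'):  nop
5. deliver 1→0:  <0:back v1 r>
6. deliver 0→1:  <1:prim v1 r>
7. deliver 1→2:  <2:back v1 r>
8. deliver 2→1:  nop
9. deliver 1→0:  nop
10. timeout(1):  <1:back v2 r>
11. crash(0):  <0:✗back v1 r>
12. deliver 2→0:  nop
13. recover(0):  <0:back v1 r>
14. deliver 2→0:  nop
15. timeout(0):  <0:back v2 r>
16. propose(0,'s'):  nop
17. deliver 0→2:  <2:prim v2 r>
18. deliver 2→0:  nop

r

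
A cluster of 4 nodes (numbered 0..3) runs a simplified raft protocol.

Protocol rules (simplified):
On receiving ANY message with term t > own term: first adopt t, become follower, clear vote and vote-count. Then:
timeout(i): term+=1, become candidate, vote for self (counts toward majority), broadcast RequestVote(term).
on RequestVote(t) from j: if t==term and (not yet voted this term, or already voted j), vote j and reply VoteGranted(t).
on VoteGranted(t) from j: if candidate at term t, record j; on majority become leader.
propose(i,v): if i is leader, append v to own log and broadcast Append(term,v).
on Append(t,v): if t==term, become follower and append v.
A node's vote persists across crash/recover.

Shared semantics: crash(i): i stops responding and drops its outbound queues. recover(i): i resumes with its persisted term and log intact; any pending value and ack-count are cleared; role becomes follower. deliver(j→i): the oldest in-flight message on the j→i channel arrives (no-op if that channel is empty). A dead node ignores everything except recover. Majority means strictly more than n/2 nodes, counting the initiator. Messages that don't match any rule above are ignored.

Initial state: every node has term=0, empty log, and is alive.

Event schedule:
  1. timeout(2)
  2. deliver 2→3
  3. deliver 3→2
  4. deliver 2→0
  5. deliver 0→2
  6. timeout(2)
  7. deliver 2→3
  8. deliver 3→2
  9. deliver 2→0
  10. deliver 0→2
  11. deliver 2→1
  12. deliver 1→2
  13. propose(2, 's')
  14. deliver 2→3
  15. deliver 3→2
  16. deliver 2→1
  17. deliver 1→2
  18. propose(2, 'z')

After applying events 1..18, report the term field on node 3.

[1] timeout(2) → N2(cand t1 [-])
[2] deliver 2→3 → N3(foll t1 [-])
[3] deliver 3→2 → ∅
[4] deliver 2→0 → N0(foll t1 [-])
[5] deliver 0→2 → N2(lead t1 [-])
[6] timeout(2) → N2(cand t2 [-])
[7] deliver 2→3 → N3(foll t2 [-])
[8] deliver 3→2 → ∅
[9] deliver 2→0 → N0(foll t2 [-])
[10] deliver 0→2 → N2(lead t2 [-])
[11] deliver 2→1 → N1(foll t1 [-])
[12] deliver 1→2 → ∅
[13] propose(2,'s') → N2(lead t2 [s])
[14] deliver 2→3 → N3(foll t2 [s])
[15] deliver 3→2 → ∅
[16] deliver 2→1 → N1(foll t2 [-])
[17] deliver 1→2 → ∅
[18] propose(2,'z') → N2(lead t2 [s,z])

2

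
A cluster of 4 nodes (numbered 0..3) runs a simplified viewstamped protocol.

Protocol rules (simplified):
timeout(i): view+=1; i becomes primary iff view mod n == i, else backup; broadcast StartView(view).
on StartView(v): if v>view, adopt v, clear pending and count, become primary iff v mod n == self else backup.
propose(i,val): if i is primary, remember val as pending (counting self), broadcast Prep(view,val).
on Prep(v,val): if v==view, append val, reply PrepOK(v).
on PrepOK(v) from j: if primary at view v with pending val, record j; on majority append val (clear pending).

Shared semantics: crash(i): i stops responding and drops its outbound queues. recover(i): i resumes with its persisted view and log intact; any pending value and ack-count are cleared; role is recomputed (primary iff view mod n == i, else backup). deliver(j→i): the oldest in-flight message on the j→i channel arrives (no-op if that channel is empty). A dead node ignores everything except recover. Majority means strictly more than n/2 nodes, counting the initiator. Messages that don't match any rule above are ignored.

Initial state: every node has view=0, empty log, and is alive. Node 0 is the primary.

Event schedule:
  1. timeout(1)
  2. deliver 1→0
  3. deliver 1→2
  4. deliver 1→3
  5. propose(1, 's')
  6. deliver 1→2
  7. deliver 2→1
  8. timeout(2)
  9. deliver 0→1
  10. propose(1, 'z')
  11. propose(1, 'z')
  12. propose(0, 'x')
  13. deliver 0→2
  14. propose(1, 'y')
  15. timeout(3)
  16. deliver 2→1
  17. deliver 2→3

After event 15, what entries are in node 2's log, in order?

s

e1 timeout(1): 1[prim,v=1,-]
e2 deliver 1→0: 0[back,v=1,-]
e3 deliver 1→2: 2[back,v=1,-]
e4 deliver 1→3: 3[back,v=1,-]
e5 propose(1,'s'): ·
e6 deliver 1→2: 2[back,v=1,s]
e7 deliver 2→1: ·
e8 timeout(2): 2[prim,v=2,s]
e9 deliver 0→1: ·
e10 propose(1,'z'): ·
e11 propose(1,'z'): ·
e12 propose(0,'x'): ·
e13 deliver 0→2: ·
e14 propose(1,'y'): ·
e15 timeout(3): 3[back,v=2,-]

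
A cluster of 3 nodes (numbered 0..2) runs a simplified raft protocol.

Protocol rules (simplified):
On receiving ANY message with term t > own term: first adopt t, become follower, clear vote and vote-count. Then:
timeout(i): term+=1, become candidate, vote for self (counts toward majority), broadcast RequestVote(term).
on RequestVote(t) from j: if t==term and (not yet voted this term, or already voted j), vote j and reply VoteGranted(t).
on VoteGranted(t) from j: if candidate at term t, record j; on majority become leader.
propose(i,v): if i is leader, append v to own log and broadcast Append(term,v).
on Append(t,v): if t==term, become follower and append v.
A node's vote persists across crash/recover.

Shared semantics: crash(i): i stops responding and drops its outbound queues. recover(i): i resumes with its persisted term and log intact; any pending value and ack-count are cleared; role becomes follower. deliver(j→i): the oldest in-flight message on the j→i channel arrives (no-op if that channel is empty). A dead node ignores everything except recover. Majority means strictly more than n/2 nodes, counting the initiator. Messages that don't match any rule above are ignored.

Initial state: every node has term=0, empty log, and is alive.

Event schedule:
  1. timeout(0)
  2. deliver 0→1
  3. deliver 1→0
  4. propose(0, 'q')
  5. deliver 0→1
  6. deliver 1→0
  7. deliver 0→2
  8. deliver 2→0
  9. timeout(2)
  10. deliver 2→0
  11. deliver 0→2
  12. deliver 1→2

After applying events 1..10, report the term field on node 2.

after 1 — timeout(0): n0:cand/t1/[-]
after 2 — deliver 0→1: n1:foll/t1/[-]
after 3 — deliver 1→0: n0:lead/t1/[-]
after 4 — propose(0,'q'): n0:lead/t1/[q]
after 5 — deliver 0→1: n1:foll/t1/[q]
after 6 — deliver 1→0: ·
after 7 — deliver 0→2: n2:foll/t1/[-]
after 8 — deliver 2→0: ·
after 9 — timeout(2): n2:cand/t2/[-]
after 10 — deliver 2→0: n0:foll/t2/[q]

2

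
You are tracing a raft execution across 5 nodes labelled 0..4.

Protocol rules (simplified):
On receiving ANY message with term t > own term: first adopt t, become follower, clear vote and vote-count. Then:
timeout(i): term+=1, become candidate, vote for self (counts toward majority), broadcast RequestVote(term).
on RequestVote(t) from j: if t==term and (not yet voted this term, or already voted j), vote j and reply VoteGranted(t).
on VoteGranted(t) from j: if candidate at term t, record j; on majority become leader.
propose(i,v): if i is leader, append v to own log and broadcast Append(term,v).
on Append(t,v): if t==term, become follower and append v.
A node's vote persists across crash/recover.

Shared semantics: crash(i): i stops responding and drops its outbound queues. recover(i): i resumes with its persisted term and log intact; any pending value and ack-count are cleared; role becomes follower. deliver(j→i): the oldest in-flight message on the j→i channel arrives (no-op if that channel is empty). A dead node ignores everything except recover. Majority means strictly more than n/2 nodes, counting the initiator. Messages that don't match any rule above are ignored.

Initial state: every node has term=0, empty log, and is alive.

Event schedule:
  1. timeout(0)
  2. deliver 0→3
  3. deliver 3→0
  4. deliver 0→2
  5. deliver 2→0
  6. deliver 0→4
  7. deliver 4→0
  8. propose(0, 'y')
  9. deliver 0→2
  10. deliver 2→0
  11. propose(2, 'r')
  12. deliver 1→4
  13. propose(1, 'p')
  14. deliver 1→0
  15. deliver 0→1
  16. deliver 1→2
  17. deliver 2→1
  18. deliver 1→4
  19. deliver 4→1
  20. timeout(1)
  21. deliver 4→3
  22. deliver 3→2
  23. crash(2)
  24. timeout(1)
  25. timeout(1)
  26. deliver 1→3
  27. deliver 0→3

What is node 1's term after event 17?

1

after 1 — timeout(0): n0:cand/t1/[-]
after 2 — deliver 0→3: n3:foll/t1/[-]
after 3 — deliver 3→0: ·
after 4 — deliver 0→2: n2:foll/t1/[-]
after 5 — deliver 2→0: n0:lead/t1/[-]
after 6 — deliver 0→4: n4:foll/t1/[-]
after 7 — deliver 4→0: ·
after 8 — propose(0,'y'): n0:lead/t1/[y]
after 9 — deliver 0→2: n2:foll/t1/[y]
after 10 — deliver 2→0: ·
after 11 — propose(2,'r'): ·
after 12 — deliver 1→4: ·
after 13 — propose(1,'p'): ·
after 14 — deliver 1→0: ·
after 15 — deliver 0→1: n1:foll/t1/[-]
after 16 — deliver 1→2: ·
after 17 — deliver 2→1: ·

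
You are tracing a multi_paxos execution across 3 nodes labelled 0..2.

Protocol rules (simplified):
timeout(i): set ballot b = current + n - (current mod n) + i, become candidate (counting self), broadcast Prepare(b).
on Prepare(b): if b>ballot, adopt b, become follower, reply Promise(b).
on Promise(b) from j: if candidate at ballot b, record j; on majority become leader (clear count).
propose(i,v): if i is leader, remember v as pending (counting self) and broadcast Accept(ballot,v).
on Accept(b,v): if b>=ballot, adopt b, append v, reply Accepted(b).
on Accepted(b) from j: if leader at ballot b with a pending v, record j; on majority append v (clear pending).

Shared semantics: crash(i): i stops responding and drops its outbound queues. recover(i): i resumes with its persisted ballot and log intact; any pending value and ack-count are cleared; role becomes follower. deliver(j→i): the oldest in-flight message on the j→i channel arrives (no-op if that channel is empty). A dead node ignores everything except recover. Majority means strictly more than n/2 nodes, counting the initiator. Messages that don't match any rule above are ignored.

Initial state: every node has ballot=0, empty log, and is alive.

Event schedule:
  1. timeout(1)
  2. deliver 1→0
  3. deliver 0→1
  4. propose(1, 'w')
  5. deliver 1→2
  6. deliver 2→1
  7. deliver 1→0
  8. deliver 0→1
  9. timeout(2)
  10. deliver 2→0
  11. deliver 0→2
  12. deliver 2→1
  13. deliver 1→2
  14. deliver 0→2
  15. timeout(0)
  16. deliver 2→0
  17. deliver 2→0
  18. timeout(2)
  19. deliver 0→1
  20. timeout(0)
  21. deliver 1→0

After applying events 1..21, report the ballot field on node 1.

9

step 1 timeout(1): 1={cand,b=4,log=-}
step 2 deliver 1→0: 0={foll,b=4,log=-}
step 3 deliver 0→1: 1={lead,b=4,log=-}
step 4 propose(1,'w'): —
step 5 deliver 1→2: 2={foll,b=4,log=-}
step 6 deliver 2→1: —
step 7 deliver 1→0: 0={foll,b=4,log=w}
step 8 deliver 0→1: 1={lead,b=4,log=w}
step 9 timeout(2): 2={cand,b=8,log=-}
step 10 deliver 2→0: 0={foll,b=8,log=w}
step 11 deliver 0→2: 2={lead,b=8,log=-}
step 12 deliver 2→1: 1={foll,b=8,log=w}
step 13 deliver 1→2: —
step 14 deliver 0→2: —
step 15 timeout(0): 0={cand,b=9,log=w}
step 16 deliver 2→0: —
step 17 deliver 2→0: —
step 18 timeout(2): 2={cand,b=11,log=-}
step 19 deliver 0→1: 1={foll,b=9,log=w}
step 20 timeout(0): 0={cand,b=12,log=w}
step 21 deliver 1→0: —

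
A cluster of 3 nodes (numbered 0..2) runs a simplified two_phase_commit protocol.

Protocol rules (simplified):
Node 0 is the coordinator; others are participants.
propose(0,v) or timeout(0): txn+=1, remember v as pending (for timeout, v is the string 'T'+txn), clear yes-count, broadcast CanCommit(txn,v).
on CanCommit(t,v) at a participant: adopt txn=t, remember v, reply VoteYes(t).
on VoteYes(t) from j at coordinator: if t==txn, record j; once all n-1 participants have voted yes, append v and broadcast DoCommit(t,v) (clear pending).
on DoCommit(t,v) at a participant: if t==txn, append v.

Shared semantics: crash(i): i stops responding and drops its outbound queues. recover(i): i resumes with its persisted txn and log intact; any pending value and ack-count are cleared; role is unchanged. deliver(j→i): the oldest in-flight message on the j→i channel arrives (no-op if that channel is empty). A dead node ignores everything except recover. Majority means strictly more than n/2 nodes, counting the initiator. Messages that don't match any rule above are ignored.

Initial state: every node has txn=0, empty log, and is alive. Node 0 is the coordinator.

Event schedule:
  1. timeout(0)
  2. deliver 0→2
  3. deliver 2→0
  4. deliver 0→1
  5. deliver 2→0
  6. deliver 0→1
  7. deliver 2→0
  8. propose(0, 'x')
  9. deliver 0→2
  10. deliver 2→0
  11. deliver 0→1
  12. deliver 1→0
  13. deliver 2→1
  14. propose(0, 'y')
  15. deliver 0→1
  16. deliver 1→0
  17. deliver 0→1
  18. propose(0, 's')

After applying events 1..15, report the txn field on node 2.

step 1 timeout(0): 0={coor,t=1,log=-}
step 2 deliver 0→2: 2={part,t=1,log=-}
step 3 deliver 2→0: —
step 4 deliver 0→1: 1={part,t=1,log=-}
step 5 deliver 2→0: —
step 6 deliver 0→1: —
step 7 deliver 2→0: —
step 8 propose(0,'x'): 0={coor,t=2,log=-}
step 9 deliver 0→2: 2={part,t=2,log=-}
step 10 deliver 2→0: —
step 11 deliver 0→1: 1={part,t=2,log=-}
step 12 deliver 1→0: —
step 13 deliver 2→1: —
step 14 propose(0,'y'): 0={coor,t=3,log=-}
step 15 deliver 0→1: 1={part,t=3,log=-}

2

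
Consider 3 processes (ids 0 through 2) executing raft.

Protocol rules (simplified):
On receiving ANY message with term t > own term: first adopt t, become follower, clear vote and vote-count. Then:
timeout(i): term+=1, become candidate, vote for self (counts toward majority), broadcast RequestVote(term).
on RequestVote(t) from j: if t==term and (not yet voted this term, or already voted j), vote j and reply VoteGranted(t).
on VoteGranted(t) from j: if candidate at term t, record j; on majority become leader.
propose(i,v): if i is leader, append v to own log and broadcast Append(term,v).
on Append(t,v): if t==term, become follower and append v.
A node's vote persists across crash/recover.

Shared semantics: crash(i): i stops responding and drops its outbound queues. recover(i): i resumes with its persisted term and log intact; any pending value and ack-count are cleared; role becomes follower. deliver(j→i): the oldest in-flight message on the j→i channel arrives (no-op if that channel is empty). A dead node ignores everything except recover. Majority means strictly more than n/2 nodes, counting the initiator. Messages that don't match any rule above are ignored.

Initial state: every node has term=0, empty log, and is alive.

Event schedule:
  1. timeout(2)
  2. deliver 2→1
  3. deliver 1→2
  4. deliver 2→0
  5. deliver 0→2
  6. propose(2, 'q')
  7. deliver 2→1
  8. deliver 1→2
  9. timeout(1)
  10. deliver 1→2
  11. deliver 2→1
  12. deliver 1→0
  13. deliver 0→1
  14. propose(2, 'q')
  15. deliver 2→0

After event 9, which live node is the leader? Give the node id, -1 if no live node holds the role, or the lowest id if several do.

[1] timeout(2) → N2(cand t1 [-])
[2] deliver 2→1 → N1(foll t1 [-])
[3] deliver 1→2 → N2(lead t1 [-])
[4] deliver 2→0 → N0(foll t1 [-])
[5] deliver 0→2 → ∅
[6] propose(2,'q') → N2(lead t1 [q])
[7] deliver 2→1 → N1(foll t1 [q])
[8] deliver 1→2 → ∅
[9] timeout(1) → N1(cand t2 [q])

2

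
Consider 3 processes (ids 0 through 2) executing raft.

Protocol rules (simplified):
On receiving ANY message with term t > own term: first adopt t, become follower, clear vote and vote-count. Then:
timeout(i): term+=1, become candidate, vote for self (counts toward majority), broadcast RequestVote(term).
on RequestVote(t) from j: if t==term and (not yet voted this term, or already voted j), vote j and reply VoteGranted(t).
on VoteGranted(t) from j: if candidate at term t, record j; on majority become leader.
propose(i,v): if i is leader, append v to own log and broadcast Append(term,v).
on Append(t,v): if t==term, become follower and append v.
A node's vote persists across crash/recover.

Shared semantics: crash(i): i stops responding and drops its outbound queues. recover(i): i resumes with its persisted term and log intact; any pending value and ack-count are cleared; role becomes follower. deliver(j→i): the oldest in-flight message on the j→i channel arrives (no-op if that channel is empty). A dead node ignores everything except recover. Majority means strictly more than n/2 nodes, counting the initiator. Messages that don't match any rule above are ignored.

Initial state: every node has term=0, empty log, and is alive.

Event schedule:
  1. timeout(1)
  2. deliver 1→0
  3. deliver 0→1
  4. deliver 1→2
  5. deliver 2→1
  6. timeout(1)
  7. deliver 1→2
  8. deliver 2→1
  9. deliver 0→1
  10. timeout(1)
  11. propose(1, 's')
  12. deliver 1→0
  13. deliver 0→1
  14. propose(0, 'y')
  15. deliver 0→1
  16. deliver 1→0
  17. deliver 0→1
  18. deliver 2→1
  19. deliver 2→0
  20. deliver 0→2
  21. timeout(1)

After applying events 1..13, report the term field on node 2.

step 1 timeout(1): 1={cand,t=1,log=-}
step 2 deliver 1→0: 0={foll,t=1,log=-}
step 3 deliver 0→1: 1={lead,t=1,log=-}
step 4 deliver 1→2: 2={foll,t=1,log=-}
step 5 deliver 2→1: —
step 6 timeout(1): 1={cand,t=2,log=-}
step 7 deliver 1→2: 2={foll,t=2,log=-}
step 8 deliver 2→1: 1={lead,t=2,log=-}
step 9 deliver 0→1: —
step 10 timeout(1): 1={cand,t=3,log=-}
step 11 propose(1,'s'): —
step 12 deliver 1→0: 0={foll,t=2,log=-}
step 13 deliver 0→1: —

2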